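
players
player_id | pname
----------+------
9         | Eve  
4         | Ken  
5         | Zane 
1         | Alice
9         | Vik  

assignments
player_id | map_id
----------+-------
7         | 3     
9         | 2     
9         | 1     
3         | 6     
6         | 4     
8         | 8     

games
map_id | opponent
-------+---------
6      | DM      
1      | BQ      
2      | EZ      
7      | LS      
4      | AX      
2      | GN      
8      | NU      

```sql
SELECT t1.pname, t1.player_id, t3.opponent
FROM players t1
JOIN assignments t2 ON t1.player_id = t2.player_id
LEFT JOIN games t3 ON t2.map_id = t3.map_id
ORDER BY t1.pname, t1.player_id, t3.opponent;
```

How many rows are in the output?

6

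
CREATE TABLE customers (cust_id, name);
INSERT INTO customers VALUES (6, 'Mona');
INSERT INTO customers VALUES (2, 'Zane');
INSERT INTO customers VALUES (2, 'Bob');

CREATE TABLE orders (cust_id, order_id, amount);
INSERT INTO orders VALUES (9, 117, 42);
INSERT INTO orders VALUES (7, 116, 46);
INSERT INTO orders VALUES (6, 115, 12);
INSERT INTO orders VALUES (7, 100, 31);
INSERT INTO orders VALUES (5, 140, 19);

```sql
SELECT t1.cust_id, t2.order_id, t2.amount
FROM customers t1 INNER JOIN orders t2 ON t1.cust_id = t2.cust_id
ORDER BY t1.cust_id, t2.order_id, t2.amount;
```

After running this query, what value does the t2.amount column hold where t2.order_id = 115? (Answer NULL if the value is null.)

12

INNER JOIN keeps only pairs where the ON condition holds.
Matching on t1.cust_id = t2.cust_id.
Matched pairs: 1.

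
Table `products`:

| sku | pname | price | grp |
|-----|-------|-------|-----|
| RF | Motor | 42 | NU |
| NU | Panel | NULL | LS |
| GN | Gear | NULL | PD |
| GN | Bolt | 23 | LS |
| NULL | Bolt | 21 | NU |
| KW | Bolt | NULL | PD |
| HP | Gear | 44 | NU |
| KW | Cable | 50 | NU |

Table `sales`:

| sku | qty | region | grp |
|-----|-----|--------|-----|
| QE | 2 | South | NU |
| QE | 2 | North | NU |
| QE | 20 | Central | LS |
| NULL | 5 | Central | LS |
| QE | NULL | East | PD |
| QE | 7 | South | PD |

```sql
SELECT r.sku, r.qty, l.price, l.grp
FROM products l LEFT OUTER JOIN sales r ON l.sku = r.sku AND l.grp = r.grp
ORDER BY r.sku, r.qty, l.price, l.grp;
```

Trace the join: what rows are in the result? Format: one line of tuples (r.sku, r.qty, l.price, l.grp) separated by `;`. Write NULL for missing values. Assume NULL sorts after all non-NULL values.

(NULL, NULL, 21, NU); (NULL, NULL, 23, LS); (NULL, NULL, 42, NU); (NULL, NULL, 44, NU); (NULL, NULL, 50, NU); (NULL, NULL, NULL, LS); (NULL, NULL, NULL, PD); (NULL, NULL, NULL, PD)

LEFT JOIN keeps every row from `products`; unmatched rows get NULL for `sales`'s columns.
Matching on l.sku = r.sku AND l.grp = r.grp. A NULL in a compared column never satisfies the condition.
- l[0] sku=RF, grp=NU → no match; kept with NULLs on the r side.
- l[1] sku=NU, grp=LS → no match; kept with NULLs on the r side.
- l[2] sku=GN, grp=PD → no match; kept with NULLs on the r side.
- l[3] sku=GN, grp=LS → no match; kept with NULLs on the r side.
- l[4] sku=NULL, grp=NU → no match; kept with NULLs on the r side.
- l[5] sku=KW, grp=PD → no match; kept with NULLs on the r side.
- l[6] sku=HP, grp=NU → no match; kept with NULLs on the r side.
- l[7] sku=KW, grp=NU → no match; kept with NULLs on the r side.
After projecting and ordering:
r.sku | r.qty | l.price | l.grp
NULL | NULL | 21 | NU
NULL | NULL | 23 | LS
NULL | NULL | 42 | NU
NULL | NULL | 44 | NU
NULL | NULL | 50 | NU
NULL | NULL | NULL | LS
NULL | NULL | NULL | PD
NULL | NULL | NULL | PD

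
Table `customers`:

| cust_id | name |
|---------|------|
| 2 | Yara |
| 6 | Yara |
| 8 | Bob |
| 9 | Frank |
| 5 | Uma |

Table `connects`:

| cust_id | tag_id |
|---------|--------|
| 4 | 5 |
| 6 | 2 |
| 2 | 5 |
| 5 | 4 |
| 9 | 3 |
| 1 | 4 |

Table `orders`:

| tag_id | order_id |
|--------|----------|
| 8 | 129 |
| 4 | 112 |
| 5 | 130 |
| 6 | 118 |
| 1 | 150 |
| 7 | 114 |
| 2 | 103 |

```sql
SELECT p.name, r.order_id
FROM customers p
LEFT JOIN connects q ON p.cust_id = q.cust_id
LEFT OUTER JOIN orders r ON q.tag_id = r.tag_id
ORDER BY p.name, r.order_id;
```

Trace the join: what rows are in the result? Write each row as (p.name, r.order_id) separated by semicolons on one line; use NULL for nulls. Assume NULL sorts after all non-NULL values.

(Bob, NULL); (Frank, NULL); (Uma, 112); (Yara, 103); (Yara, 130)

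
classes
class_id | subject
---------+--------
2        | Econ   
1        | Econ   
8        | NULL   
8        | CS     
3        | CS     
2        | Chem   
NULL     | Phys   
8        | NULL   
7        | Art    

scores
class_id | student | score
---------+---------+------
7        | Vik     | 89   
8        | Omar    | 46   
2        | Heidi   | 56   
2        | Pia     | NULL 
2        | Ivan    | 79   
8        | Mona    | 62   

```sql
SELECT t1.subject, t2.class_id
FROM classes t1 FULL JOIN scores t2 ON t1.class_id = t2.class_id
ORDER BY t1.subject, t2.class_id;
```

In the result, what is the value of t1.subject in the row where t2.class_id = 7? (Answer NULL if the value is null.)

FULL OUTER JOIN keeps every row from both sides; unmatched rows get NULL for the other side's columns.
Matching on t1.class_id = t2.class_id. A NULL in a compared column never satisfies the condition.
- t1[0] class_id=2 → 3 match(es) in t2 → 3 row(s).
- t1[1] class_id=1 → no match; kept with NULLs on the t2 side.
- t1[2] class_id=8 → 2 match(es) in t2 → 2 row(s).
- t1[3] class_id=8 → 2 match(es) in t2 → 2 row(s).
- t1[4] class_id=3 → no match; kept with NULLs on the t2 side.
- t1[5] class_id=2 → 3 match(es) in t2 → 3 row(s).
- t1[6] class_id=NULL → no match; kept with NULLs on the t2 side.
- t1[7] class_id=8 → 2 match(es) in t2 → 2 row(s).
- t1[8] class_id=7 → 1 match(es) in t2 → 1 row(s).

Art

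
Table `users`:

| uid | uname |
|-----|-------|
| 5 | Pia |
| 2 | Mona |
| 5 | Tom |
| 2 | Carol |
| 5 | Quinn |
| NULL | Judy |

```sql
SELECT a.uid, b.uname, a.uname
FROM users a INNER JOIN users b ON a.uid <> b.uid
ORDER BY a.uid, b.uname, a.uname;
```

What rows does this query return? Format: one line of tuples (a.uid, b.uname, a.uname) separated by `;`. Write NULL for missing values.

(2, Pia, Carol); (2, Pia, Mona); (2, Quinn, Carol); (2, Quinn, Mona); (2, Tom, Carol); (2, Tom, Mona); (5, Carol, Pia); (5, Carol, Quinn); (5, Carol, Tom); (5, Mona, Pia); (5, Mona, Quinn); (5, Mona, Tom)

INNER JOIN keeps only pairs where the ON condition holds.
Matching on a.uid <> b.uid. A NULL in a compared column never satisfies the condition.
- a (uid=5) pairs with 2 row(s) of b.
- a (uid=2) pairs with 3 row(s) of b.
- a (uid=5) pairs with 2 row(s) of b.
- a (uid=2) pairs with 3 row(s) of b.
- a (uid=5) pairs with 2 row(s) of b.
- a (uid=NULL) has no partner → excluded.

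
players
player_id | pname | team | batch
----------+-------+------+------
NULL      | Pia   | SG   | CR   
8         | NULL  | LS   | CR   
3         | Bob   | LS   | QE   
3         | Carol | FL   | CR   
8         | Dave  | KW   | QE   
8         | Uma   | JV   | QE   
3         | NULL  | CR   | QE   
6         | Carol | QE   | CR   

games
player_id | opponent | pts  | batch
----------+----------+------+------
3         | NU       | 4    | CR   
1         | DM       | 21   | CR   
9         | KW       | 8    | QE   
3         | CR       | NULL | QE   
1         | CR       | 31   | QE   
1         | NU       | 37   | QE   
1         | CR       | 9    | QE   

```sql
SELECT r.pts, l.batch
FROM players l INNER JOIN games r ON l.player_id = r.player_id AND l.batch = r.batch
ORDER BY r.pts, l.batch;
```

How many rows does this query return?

3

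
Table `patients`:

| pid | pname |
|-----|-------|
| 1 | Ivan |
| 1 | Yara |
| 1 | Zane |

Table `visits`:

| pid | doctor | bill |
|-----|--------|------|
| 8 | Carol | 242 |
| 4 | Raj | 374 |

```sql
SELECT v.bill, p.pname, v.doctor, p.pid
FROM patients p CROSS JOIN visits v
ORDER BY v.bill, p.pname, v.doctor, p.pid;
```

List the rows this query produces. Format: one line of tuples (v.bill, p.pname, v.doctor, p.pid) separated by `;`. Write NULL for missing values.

CROSS JOIN pairs every row of `patients` with every row of `visits`: 3 × 2 = 6 rows.

(242, Ivan, Carol, 1); (242, Yara, Carol, 1); (242, Zane, Carol, 1); (374, Ivan, Raj, 1); (374, Yara, Raj, 1); (374, Zane, Raj, 1)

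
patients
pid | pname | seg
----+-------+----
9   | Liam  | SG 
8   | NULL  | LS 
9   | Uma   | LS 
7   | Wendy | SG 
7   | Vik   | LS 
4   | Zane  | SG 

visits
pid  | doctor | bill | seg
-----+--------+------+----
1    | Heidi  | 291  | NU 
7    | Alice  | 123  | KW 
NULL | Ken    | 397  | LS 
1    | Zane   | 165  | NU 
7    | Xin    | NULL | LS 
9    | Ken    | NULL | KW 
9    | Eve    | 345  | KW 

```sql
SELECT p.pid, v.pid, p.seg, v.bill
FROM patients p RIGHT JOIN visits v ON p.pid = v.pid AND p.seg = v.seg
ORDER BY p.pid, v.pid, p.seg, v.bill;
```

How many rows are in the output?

7

RIGHT JOIN keeps every row from `visits`; unmatched rows get NULL for `patients`'s columns.
Matching on p.pid = v.pid AND p.seg = v.seg. A NULL in a compared column never satisfies the condition.
Matched pairs: 1; unmatched v rows kept: 6.
Total: 1 matched + 6 padded = 7 rows.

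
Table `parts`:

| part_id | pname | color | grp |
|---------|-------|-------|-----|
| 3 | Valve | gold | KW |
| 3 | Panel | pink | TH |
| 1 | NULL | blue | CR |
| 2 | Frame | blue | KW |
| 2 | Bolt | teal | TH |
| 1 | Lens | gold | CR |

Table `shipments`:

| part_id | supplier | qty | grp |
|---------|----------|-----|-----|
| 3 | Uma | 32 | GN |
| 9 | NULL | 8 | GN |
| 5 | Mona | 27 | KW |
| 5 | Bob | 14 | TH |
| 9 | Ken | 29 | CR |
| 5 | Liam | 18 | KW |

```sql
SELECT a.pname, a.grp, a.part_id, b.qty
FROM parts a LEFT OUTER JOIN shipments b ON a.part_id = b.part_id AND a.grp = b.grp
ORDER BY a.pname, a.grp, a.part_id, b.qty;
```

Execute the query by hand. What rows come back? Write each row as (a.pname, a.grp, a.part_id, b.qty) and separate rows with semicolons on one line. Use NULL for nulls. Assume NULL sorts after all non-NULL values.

(Bolt, TH, 2, NULL); (Frame, KW, 2, NULL); (Lens, CR, 1, NULL); (Panel, TH, 3, NULL); (Valve, KW, 3, NULL); (NULL, CR, 1, NULL)

LEFT JOIN keeps every row from `parts`; unmatched rows get NULL for `shipments`'s columns.
Matching on a.part_id = b.part_id AND a.grp = b.grp.
- part_id=3, grp=KW: no b row matches, row kept with b columns NULL.
- part_id=3, grp=TH: no b row matches, row kept with b columns NULL.
- part_id=1, grp=CR: no b row matches, row kept with b columns NULL.
- part_id=2, grp=KW: no b row matches, row kept with b columns NULL.
- part_id=2, grp=TH: no b row matches, row kept with b columns NULL.
- part_id=1, grp=CR: no b row matches, row kept with b columns NULL.
After projecting and ordering:
a.pname | a.grp | a.part_id | b.qty
Bolt | TH | 2 | NULL
Frame | KW | 2 | NULL
Lens | CR | 1 | NULL
Panel | TH | 3 | NULL
Valve | KW | 3 | NULL
NULL | CR | 1 | NULL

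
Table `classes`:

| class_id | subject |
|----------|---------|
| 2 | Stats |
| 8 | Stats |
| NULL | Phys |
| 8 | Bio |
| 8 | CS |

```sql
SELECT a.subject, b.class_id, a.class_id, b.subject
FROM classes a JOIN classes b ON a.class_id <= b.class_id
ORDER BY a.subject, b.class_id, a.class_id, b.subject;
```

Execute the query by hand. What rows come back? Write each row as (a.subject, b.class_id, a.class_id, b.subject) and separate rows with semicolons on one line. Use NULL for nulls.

INNER JOIN keeps only pairs where the ON condition holds.
Matching on a.class_id <= b.class_id. A NULL in a compared column never satisfies the condition.
- a row (class_id=2): matches 4 b row(s) → 4 output row(s).
- a row (class_id=8): matches 3 b row(s) → 3 output row(s).
- a row (class_id=NULL): no match → dropped.
- a row (class_id=8): matches 3 b row(s) → 3 output row(s).
- a row (class_id=8): matches 3 b row(s) → 3 output row(s).

(Bio, 8, 8, Bio); (Bio, 8, 8, CS); (Bio, 8, 8, Stats); (CS, 8, 8, Bio); (CS, 8, 8, CS); (CS, 8, 8, Stats); (Stats, 2, 2, Stats); (Stats, 8, 2, Bio); (Stats, 8, 2, CS); (Stats, 8, 2, Stats); (Stats, 8, 8, Bio); (Stats, 8, 8, CS); (Stats, 8, 8, Stats)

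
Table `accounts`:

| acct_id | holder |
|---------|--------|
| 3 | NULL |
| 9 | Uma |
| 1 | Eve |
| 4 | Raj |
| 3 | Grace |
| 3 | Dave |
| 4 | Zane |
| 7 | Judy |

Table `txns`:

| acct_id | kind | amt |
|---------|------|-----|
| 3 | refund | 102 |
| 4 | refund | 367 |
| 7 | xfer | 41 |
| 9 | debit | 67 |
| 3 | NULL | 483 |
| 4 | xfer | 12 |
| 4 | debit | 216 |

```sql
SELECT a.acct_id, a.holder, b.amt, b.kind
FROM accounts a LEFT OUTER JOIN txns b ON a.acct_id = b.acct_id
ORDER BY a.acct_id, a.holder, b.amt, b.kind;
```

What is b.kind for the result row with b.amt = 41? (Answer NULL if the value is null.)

xfer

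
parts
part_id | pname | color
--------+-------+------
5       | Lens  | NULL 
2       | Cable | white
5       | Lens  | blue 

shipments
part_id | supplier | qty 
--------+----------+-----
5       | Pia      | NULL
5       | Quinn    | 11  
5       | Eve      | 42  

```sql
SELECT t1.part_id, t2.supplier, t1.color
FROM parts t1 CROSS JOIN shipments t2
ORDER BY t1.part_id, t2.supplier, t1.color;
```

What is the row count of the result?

CROSS JOIN pairs every row of `parts` with every row of `shipments`: 3 × 3 = 9 rows.

9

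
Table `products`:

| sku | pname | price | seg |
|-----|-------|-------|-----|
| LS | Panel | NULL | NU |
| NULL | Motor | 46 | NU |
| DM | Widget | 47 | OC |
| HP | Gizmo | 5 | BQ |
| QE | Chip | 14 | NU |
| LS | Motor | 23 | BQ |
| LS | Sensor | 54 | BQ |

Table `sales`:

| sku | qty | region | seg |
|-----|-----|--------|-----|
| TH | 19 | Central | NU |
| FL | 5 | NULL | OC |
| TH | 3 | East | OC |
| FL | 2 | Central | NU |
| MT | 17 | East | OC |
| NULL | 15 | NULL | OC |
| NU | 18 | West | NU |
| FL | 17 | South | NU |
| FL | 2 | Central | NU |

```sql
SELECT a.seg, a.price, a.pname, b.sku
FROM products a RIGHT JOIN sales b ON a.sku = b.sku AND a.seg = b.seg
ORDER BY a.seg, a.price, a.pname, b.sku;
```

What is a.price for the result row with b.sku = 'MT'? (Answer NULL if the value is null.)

NULL

RIGHT JOIN keeps every row from `sales`; unmatched rows get NULL for `products`'s columns.
Matching on a.sku = b.sku AND a.seg = b.seg. A NULL in a compared column never satisfies the condition.
- a (sku=LS, seg=NU) has no partner in b.
- a (sku=NULL, seg=NU) has no partner in b.
- a (sku=DM, seg=OC) has no partner in b.
- a (sku=HP, seg=BQ) has no partner in b.
- a (sku=QE, seg=NU) has no partner in b.
- a (sku=LS, seg=BQ) has no partner in b.
- a (sku=LS, seg=BQ) has no partner in b.
- 9 b row(s) had no a match → kept, a columns NULL.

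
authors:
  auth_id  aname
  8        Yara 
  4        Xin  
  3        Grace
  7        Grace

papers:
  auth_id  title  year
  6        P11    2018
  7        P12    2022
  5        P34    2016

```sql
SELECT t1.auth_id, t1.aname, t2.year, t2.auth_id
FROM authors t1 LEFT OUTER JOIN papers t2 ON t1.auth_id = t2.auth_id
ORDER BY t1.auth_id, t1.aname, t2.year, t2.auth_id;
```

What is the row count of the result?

LEFT JOIN keeps every row from `authors`; unmatched rows get NULL for `papers`'s columns.
Matching on t1.auth_id = t2.auth_id.
Matched pairs: 1; unmatched t1 rows kept: 3.
Total: 1 matched + 3 padded = 4 rows.

4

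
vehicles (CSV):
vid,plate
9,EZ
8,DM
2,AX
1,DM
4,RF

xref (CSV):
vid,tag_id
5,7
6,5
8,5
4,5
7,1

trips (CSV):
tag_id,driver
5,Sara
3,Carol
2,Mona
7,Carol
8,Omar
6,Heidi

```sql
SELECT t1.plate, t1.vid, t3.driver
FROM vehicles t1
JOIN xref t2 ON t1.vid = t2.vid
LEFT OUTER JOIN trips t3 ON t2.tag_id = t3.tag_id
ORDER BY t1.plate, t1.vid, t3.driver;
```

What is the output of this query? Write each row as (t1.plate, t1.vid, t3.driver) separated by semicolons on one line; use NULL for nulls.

(DM, 8, Sara); (RF, 4, Sara)

Joins associate left-to-right: vehicles INNER JOIN xref on vid gives 2 intermediate row(s).
Then LEFT JOIN `trips t3` on tag_id: each of those 2 rows is kept; rows whose t2.tag_id has no match in t3 get NULL for t3's columns.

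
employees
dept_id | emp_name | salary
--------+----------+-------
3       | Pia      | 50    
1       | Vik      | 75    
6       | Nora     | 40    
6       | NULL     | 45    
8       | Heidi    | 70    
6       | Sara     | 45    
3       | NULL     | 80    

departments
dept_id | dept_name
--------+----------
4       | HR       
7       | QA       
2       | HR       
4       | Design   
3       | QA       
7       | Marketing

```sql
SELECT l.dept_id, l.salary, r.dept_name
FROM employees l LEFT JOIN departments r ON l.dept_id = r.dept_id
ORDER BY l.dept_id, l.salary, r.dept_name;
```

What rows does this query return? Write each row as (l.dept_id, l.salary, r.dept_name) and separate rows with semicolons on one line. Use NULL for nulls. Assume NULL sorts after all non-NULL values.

(1, 75, NULL); (3, 50, QA); (3, 80, QA); (6, 40, NULL); (6, 45, NULL); (6, 45, NULL); (8, 70, NULL)

LEFT JOIN keeps every row from `employees`; unmatched rows get NULL for `departments`'s columns.
Matching on l.dept_id = r.dept_id.
- l (dept_id=3) pairs with 1 row(s) of r.
- l (dept_id=1) has no partner → padded with NULL.
- l (dept_id=6) has no partner → padded with NULL.
- l (dept_id=6) has no partner → padded with NULL.
- l (dept_id=8) has no partner → padded with NULL.
- l (dept_id=6) has no partner → padded with NULL.
- l (dept_id=3) pairs with 1 row(s) of r.
After projecting and ordering:
l.dept_id | l.salary | r.dept_name
1 | 75 | NULL
3 | 50 | QA
3 | 80 | QA
6 | 40 | NULL
6 | 45 | NULL
6 | 45 | NULL
8 | 70 | NULL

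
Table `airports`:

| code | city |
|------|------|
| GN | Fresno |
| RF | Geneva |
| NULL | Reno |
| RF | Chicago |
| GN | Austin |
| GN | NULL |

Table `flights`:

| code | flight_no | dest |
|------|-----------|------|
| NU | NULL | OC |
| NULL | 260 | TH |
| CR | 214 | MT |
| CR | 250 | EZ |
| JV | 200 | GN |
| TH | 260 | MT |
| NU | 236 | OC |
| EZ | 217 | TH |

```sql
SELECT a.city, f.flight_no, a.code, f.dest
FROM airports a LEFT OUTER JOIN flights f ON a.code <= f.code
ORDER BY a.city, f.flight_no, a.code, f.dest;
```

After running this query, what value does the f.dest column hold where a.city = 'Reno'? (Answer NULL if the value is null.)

LEFT JOIN keeps every row from `airports`; unmatched rows get NULL for `flights`'s columns.
Matching on a.code <= f.code. A NULL in a compared column never satisfies the condition.
- a (code=GN) pairs with 4 row(s) of f.
- a (code=RF) pairs with 1 row(s) of f.
- a (code=NULL) has no partner → padded with NULL.
- a (code=RF) pairs with 1 row(s) of f.
- a (code=GN) pairs with 4 row(s) of f.
- a (code=GN) pairs with 4 row(s) of f.

NULL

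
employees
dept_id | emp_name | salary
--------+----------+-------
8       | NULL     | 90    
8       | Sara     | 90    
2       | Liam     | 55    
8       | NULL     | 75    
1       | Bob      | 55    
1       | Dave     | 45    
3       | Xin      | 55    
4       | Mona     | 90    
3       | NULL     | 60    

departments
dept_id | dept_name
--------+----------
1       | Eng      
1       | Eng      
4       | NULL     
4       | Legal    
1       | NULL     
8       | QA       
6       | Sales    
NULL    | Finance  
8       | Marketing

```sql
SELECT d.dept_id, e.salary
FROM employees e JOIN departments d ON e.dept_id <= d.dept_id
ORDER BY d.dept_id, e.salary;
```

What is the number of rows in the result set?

42

INNER JOIN keeps only pairs where the ON condition holds.
Matching on e.dept_id <= d.dept_id. A NULL in a compared column never satisfies the condition.
Matched pairs: 42.
Total: 42 rows.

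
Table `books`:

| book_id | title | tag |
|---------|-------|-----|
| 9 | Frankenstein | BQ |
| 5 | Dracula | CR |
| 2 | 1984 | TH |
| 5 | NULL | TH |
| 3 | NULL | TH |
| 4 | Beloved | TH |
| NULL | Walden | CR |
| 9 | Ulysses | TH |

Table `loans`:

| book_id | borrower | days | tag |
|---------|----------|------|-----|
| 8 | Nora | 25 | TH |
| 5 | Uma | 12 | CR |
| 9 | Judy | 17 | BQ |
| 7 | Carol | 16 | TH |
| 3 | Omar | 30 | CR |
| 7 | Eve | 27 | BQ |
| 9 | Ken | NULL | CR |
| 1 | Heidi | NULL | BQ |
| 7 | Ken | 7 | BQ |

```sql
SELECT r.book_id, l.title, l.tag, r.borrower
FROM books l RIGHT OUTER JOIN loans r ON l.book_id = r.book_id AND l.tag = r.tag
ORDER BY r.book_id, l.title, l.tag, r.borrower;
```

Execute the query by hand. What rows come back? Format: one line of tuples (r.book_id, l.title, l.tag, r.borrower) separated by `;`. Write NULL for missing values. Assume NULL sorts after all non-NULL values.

RIGHT JOIN keeps every row from `loans`; unmatched rows get NULL for `books`'s columns.
Matching on l.book_id = r.book_id AND l.tag = r.tag. A NULL in a compared column never satisfies the condition.
- l (book_id=9, tag=BQ) pairs with 1 row(s) of r.
- l (book_id=5, tag=CR) pairs with 1 row(s) of r.
- l (book_id=2, tag=TH) has no partner in r.
- l (book_id=5, tag=TH) has no partner in r.
- l (book_id=3, tag=TH) has no partner in r.
- l (book_id=4, tag=TH) has no partner in r.
- l (book_id=NULL, tag=CR) has no partner in r.
- l (book_id=9, tag=TH) has no partner in r.
- 7 row(s) from r found no l partner → padded with NULL.
After projecting and ordering:
r.book_id | l.title | l.tag | r.borrower
1 | NULL | NULL | Heidi
3 | NULL | NULL | Omar
5 | Dracula | CR | Uma
7 | NULL | NULL | Carol
7 | NULL | NULL | Eve
7 | NULL | NULL | Ken
8 | NULL | NULL | Nora
9 | Frankenstein | BQ | Judy
9 | NULL | NULL | Ken

(1, NULL, NULL, Heidi); (3, NULL, NULL, Omar); (5, Dracula, CR, Uma); (7, NULL, NULL, Carol); (7, NULL, NULL, Eve); (7, NULL, NULL, Ken); (8, NULL, NULL, Nora); (9, Frankenstein, BQ, Judy); (9, NULL, NULL, Ken)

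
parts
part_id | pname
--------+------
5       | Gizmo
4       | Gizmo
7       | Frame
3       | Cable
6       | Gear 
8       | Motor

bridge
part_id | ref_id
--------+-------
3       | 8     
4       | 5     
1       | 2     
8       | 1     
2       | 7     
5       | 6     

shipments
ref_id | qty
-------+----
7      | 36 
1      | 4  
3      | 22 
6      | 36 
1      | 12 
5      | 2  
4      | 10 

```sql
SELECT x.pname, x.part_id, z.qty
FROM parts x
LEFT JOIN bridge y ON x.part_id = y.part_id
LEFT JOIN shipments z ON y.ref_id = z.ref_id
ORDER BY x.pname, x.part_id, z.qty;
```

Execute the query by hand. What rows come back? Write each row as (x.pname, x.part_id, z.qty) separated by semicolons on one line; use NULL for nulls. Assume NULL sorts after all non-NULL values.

Joins associate left-to-right: parts LEFT JOIN bridge on part_id gives 6 intermediate row(s).
Then LEFT JOIN `shipments z` on ref_id: each of those 6 rows is kept; rows whose y.ref_id has no match in z get NULL for z's columns.

(Cable, 3, NULL); (Frame, 7, NULL); (Gear, 6, NULL); (Gizmo, 4, 2); (Gizmo, 5, 36); (Motor, 8, 4); (Motor, 8, 12)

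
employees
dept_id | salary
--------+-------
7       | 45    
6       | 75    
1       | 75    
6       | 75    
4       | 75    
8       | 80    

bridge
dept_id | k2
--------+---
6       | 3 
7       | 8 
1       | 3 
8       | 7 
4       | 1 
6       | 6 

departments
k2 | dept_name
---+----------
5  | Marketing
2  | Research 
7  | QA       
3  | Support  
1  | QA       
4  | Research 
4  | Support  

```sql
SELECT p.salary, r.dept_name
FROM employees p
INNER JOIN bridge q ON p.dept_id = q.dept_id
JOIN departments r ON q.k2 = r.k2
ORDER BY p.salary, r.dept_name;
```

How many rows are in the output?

5

Evaluate left to right. First `employees p INNER JOIN bridge q` on dept_id: 8 row(s).
Then INNER JOIN `departments r` on k2: keep only rows whose q.k2 appears in r.
Result: 5 row(s).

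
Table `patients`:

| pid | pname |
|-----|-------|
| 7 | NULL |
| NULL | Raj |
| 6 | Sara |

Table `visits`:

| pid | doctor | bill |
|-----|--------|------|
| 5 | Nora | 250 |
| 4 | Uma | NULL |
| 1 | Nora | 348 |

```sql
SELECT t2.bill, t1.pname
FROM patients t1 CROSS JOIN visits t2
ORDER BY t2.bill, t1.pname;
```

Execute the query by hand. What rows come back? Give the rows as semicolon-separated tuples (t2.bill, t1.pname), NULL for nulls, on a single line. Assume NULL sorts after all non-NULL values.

(250, Raj); (250, Sara); (250, NULL); (348, Raj); (348, Sara); (348, NULL); (NULL, Raj); (NULL, Sara); (NULL, NULL)

CROSS JOIN pairs every row of `patients` with every row of `visits`: 3 × 3 = 9 rows.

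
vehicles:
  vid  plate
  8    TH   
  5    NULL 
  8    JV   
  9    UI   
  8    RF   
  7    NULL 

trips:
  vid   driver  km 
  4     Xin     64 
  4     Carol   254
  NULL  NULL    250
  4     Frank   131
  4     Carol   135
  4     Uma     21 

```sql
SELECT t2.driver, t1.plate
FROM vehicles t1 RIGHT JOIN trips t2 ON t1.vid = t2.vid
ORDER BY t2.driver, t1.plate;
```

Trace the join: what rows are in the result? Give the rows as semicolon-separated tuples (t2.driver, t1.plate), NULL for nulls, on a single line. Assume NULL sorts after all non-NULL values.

(Carol, NULL); (Carol, NULL); (Frank, NULL); (Uma, NULL); (Xin, NULL); (NULL, NULL)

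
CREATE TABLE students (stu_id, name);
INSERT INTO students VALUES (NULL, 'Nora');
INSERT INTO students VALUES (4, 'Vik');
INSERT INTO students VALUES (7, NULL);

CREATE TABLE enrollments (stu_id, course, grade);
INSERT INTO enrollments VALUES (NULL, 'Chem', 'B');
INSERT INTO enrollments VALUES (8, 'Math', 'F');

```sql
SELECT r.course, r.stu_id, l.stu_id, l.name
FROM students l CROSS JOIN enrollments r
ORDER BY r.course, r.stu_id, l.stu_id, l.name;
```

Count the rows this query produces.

CROSS JOIN pairs every row of `students` with every row of `enrollments`: 3 × 2 = 6 rows.

6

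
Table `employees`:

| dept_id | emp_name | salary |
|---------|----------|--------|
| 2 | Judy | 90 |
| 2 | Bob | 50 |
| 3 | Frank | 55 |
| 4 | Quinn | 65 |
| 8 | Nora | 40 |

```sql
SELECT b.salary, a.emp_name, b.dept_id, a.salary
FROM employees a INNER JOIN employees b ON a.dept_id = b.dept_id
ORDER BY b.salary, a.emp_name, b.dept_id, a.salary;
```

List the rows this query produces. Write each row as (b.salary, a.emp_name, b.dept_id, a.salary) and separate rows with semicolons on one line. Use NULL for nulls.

INNER JOIN keeps only pairs where the ON condition holds.
Matching on a.dept_id = b.dept_id.
Matched pairs: 7.

(40, Nora, 8, 40); (50, Bob, 2, 50); (50, Judy, 2, 90); (55, Frank, 3, 55); (65, Quinn, 4, 65); (90, Bob, 2, 50); (90, Judy, 2, 90)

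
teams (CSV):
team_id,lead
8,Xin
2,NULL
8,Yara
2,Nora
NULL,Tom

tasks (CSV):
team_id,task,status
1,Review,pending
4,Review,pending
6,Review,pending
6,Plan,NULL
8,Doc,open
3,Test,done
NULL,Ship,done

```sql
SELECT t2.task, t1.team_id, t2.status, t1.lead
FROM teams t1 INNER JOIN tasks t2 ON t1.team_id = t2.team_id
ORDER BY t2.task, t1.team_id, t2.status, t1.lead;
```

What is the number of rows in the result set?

INNER JOIN keeps only pairs where the ON condition holds.
Matching on t1.team_id = t2.team_id. A NULL in a compared column never satisfies the condition.
Matched pairs: 2.
Total: 2 rows.

2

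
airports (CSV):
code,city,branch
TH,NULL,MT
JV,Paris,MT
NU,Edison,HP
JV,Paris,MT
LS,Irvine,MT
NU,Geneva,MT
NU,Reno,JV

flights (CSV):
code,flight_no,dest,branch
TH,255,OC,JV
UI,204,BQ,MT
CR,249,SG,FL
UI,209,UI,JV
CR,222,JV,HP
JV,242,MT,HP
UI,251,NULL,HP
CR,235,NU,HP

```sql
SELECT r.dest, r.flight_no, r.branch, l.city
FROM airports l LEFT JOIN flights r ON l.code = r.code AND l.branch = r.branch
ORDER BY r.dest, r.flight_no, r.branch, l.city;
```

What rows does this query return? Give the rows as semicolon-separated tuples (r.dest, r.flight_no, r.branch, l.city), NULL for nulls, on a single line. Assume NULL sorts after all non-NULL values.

(NULL, NULL, NULL, Edison); (NULL, NULL, NULL, Geneva); (NULL, NULL, NULL, Irvine); (NULL, NULL, NULL, Paris); (NULL, NULL, NULL, Paris); (NULL, NULL, NULL, Reno); (NULL, NULL, NULL, NULL)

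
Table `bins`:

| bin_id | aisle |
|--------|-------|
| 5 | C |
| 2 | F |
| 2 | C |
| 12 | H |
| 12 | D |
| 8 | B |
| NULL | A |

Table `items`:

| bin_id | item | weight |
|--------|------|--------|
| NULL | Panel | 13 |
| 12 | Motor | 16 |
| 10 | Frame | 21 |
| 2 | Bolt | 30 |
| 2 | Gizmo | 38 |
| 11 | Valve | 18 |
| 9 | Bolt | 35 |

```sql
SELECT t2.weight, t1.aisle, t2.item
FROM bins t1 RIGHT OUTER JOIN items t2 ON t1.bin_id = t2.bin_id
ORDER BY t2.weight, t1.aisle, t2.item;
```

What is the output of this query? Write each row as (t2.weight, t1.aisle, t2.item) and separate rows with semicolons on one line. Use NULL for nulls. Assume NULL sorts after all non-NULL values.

(13, NULL, Panel); (16, D, Motor); (16, H, Motor); (18, NULL, Valve); (21, NULL, Frame); (30, C, Bolt); (30, F, Bolt); (35, NULL, Bolt); (38, C, Gizmo); (38, F, Gizmo)

RIGHT JOIN keeps every row from `items`; unmatched rows get NULL for `bins`'s columns.
Matching on t1.bin_id = t2.bin_id. A NULL in a compared column never satisfies the condition.
Matched pairs: 6; unmatched t2 rows kept: 4.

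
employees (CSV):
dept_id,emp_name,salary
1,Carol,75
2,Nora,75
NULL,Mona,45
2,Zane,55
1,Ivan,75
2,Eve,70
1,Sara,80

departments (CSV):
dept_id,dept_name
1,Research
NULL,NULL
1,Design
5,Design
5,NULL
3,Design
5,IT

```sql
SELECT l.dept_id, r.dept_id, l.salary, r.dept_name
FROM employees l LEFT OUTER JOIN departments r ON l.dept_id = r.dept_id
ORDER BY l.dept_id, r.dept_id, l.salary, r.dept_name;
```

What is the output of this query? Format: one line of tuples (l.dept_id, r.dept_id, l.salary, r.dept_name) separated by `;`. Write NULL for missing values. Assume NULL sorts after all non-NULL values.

LEFT JOIN keeps every row from `employees`; unmatched rows get NULL for `departments`'s columns.
Matching on l.dept_id = r.dept_id. A NULL in a compared column never satisfies the condition.
- l row (dept_id=1): matches 2 r row(s) → 2 output row(s).
- l row (dept_id=2): no match → kept, r columns NULL.
- l row (dept_id=NULL): no match → kept, r columns NULL.
- l row (dept_id=2): no match → kept, r columns NULL.
- l row (dept_id=1): matches 2 r row(s) → 2 output row(s).
- l row (dept_id=2): no match → kept, r columns NULL.
- l row (dept_id=1): matches 2 r row(s) → 2 output row(s).
After projecting and ordering:
l.dept_id | r.dept_id | l.salary | r.dept_name
1 | 1 | 75 | Design
1 | 1 | 75 | Design
1 | 1 | 75 | Research
1 | 1 | 75 | Research
1 | 1 | 80 | Design
1 | 1 | 80 | Research
2 | NULL | 55 | NULL
2 | NULL | 70 | NULL
2 | NULL | 75 | NULL
NULL | NULL | 45 | NULL

(1, 1, 75, Design); (1, 1, 75, Design); (1, 1, 75, Research); (1, 1, 75, Research); (1, 1, 80, Design); (1, 1, 80, Research); (2, NULL, 55, NULL); (2, NULL, 70, NULL); (2, NULL, 75, NULL); (NULL, NULL, 45, NULL)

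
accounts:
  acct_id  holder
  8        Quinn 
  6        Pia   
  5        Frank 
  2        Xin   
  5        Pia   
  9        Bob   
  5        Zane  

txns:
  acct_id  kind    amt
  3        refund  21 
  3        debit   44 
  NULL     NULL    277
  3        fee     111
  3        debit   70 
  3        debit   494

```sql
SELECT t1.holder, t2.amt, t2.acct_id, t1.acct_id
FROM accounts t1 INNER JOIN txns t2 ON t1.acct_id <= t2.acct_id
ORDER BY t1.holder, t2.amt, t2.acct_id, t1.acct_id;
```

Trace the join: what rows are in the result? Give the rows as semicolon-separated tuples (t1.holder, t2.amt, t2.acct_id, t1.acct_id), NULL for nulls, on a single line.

INNER JOIN keeps only pairs where the ON condition holds.
Matching on t1.acct_id <= t2.acct_id. A NULL in a compared column never satisfies the condition.
- t1 (acct_id=8) has no partner → excluded.
- t1 (acct_id=6) has no partner → excluded.
- t1 (acct_id=5) has no partner → excluded.
- t1 (acct_id=2) pairs with 5 row(s) of t2.
- t1 (acct_id=5) has no partner → excluded.
- t1 (acct_id=9) has no partner → excluded.
- t1 (acct_id=5) has no partner → excluded.
After projecting and ordering:
t1.holder | t2.amt | t2.acct_id | t1.acct_id
Xin | 21 | 3 | 2
Xin | 44 | 3 | 2
Xin | 70 | 3 | 2
Xin | 111 | 3 | 2
Xin | 494 | 3 | 2

(Xin, 21, 3, 2); (Xin, 44, 3, 2); (Xin, 70, 3, 2); (Xin, 111, 3, 2); (Xin, 494, 3, 2)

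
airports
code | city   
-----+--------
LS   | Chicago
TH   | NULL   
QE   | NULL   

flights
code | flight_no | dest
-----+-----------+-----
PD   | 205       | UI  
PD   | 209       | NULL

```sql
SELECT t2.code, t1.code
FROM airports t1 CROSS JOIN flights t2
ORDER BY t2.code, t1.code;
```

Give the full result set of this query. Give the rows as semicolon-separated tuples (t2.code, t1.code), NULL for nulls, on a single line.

(PD, LS); (PD, LS); (PD, QE); (PD, QE); (PD, TH); (PD, TH)

CROSS JOIN pairs every row of `airports` with every row of `flights`: 3 × 2 = 6 rows.
After projecting and ordering:
t2.code | t1.code
PD | LS
PD | LS
PD | QE
PD | QE
PD | TH
PD | TH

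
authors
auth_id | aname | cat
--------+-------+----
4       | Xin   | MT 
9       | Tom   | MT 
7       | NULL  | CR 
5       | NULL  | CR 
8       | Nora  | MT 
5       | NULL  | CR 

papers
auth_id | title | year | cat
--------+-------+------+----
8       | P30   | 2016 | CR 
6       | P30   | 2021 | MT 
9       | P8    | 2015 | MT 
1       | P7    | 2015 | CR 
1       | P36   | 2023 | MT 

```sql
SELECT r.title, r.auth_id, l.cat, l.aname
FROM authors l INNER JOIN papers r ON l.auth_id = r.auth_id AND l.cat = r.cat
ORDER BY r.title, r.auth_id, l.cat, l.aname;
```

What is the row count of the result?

INNER JOIN keeps only pairs where the ON condition holds.
Matching on l.auth_id = r.auth_id AND l.cat = r.cat.
Matched pairs: 1.
Total: 1 rows.

1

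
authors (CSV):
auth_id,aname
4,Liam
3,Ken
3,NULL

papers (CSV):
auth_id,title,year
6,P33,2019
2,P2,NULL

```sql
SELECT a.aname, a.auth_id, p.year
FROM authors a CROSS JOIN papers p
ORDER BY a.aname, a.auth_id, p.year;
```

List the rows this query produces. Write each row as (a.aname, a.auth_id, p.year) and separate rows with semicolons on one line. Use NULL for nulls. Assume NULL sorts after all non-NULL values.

(Ken, 3, 2019); (Ken, 3, NULL); (Liam, 4, 2019); (Liam, 4, NULL); (NULL, 3, 2019); (NULL, 3, NULL)

CROSS JOIN pairs every row of `authors` with every row of `papers`: 3 × 2 = 6 rows.
After projecting and ordering:
a.aname | a.auth_id | p.year
Ken | 3 | 2019
Ken | 3 | NULL
Liam | 4 | 2019
Liam | 4 | NULL
NULL | 3 | 2019
NULL | 3 | NULL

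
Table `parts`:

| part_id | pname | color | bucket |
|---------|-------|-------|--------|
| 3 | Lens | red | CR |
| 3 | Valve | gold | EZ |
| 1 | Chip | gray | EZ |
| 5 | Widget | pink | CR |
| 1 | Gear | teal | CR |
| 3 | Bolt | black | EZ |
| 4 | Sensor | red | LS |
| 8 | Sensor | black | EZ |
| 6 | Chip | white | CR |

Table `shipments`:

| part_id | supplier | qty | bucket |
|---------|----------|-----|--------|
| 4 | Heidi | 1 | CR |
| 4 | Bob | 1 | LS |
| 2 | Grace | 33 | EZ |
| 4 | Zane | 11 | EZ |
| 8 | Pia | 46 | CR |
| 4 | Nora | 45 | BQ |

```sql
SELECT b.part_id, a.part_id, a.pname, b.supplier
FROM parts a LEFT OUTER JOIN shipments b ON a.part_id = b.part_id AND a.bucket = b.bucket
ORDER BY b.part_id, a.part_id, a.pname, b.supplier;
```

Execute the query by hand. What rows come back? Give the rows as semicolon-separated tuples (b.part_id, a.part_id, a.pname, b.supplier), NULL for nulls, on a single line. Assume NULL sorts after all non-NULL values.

(4, 4, Sensor, Bob); (NULL, 1, Chip, NULL); (NULL, 1, Gear, NULL); (NULL, 3, Bolt, NULL); (NULL, 3, Lens, NULL); (NULL, 3, Valve, NULL); (NULL, 5, Widget, NULL); (NULL, 6, Chip, NULL); (NULL, 8, Sensor, NULL)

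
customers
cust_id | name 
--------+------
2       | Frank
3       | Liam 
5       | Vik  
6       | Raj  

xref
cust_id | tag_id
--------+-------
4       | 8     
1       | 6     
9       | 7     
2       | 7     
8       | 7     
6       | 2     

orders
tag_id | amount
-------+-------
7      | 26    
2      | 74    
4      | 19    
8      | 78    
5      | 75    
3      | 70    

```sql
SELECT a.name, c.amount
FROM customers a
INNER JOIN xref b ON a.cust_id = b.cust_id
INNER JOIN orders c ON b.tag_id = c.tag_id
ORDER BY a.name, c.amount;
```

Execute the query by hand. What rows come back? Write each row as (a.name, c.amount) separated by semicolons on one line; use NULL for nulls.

(Frank, 26); (Raj, 74)

Step 1 — a INNER JOIN b on cust_id → 2 row(s).
Then INNER JOIN `orders c` on tag_id: keep only rows whose b.tag_id appears in c.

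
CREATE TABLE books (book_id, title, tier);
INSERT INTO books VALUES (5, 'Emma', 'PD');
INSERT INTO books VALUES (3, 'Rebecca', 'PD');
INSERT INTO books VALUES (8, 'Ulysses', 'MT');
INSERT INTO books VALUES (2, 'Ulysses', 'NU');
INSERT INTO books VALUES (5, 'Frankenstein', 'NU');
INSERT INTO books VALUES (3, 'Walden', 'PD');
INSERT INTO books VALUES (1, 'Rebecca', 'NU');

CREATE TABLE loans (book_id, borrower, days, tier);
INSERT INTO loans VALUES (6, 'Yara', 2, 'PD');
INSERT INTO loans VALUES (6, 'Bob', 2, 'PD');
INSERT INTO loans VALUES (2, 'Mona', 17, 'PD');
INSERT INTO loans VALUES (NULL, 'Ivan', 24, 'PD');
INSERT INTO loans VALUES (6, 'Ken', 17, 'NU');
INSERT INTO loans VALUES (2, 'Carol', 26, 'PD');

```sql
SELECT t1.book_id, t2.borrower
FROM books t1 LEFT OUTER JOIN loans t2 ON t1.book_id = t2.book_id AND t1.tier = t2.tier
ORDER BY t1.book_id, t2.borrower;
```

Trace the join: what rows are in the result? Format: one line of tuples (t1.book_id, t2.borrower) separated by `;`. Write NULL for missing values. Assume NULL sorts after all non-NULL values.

(1, NULL); (2, NULL); (3, NULL); (3, NULL); (5, NULL); (5, NULL); (8, NULL)

LEFT JOIN keeps every row from `books`; unmatched rows get NULL for `loans`'s columns.
Matching on t1.book_id = t2.book_id AND t1.tier = t2.tier. A NULL in a compared column never satisfies the condition.
- book_id=5, tier=PD: no t2 row matches, row kept with t2 columns NULL.
- book_id=3, tier=PD: no t2 row matches, row kept with t2 columns NULL.
- book_id=8, tier=MT: no t2 row matches, row kept with t2 columns NULL.
- book_id=2, tier=NU: no t2 row matches, row kept with t2 columns NULL.
- book_id=5, tier=NU: no t2 row matches, row kept with t2 columns NULL.
- book_id=3, tier=PD: no t2 row matches, row kept with t2 columns NULL.
- book_id=1, tier=NU: no t2 row matches, row kept with t2 columns NULL.
After projecting and ordering:
t1.book_id | t2.borrower
1 | NULL
2 | NULL
3 | NULL
3 | NULL
5 | NULL
5 | NULL
8 | NULL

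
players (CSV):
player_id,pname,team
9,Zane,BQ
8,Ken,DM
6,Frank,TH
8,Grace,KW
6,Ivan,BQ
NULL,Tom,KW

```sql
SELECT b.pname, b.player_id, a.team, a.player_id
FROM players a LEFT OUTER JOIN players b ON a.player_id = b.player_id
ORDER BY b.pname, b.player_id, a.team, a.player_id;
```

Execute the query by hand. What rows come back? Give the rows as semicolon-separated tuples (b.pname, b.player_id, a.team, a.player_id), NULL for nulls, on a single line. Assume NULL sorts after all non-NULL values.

(Frank, 6, BQ, 6); (Frank, 6, TH, 6); (Grace, 8, DM, 8); (Grace, 8, KW, 8); (Ivan, 6, BQ, 6); (Ivan, 6, TH, 6); (Ken, 8, DM, 8); (Ken, 8, KW, 8); (Zane, 9, BQ, 9); (NULL, NULL, KW, NULL)

LEFT JOIN keeps every row from `players a`; unmatched rows get NULL for `players b`'s columns.
Matching on a.player_id = b.player_id. A NULL in a compared column never satisfies the condition.
Matched pairs: 9; unmatched a rows kept: 1.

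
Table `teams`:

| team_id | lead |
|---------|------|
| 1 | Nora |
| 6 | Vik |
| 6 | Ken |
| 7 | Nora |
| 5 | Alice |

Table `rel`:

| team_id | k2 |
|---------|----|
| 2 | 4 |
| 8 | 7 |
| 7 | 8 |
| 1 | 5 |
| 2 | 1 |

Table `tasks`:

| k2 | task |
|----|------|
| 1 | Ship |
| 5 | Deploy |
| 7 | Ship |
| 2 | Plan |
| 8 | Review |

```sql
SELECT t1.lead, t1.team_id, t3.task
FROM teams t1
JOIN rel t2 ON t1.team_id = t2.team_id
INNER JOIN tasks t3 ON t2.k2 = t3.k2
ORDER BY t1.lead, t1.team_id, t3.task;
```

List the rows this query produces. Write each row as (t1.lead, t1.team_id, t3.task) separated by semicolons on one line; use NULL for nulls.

(Nora, 1, Deploy); (Nora, 7, Review)

Joins associate left-to-right: teams INNER JOIN rel on team_id gives 2 intermediate row(s).
Then INNER JOIN `tasks t3` on k2: keep only rows whose t2.k2 appears in t3.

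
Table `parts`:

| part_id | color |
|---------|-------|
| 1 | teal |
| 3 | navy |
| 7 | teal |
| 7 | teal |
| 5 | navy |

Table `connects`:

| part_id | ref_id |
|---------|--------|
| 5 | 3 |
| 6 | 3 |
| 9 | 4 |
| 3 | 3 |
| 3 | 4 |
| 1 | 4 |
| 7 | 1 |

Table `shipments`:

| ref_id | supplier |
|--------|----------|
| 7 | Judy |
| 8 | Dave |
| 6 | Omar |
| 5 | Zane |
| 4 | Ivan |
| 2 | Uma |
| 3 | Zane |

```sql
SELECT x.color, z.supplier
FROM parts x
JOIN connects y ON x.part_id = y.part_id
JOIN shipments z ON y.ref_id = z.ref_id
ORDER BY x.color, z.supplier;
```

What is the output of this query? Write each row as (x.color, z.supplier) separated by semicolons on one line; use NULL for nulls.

(navy, Ivan); (navy, Zane); (navy, Zane); (teal, Ivan)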